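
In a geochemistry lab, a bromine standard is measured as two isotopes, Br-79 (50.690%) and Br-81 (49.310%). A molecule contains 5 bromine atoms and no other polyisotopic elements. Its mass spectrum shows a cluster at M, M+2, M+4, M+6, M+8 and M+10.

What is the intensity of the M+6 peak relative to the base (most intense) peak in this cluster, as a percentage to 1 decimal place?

97.3%

Binomial terms of (0.50690 + 0.49310)^5: M 0.0335, M+2 0.1628, M+4 0.3167, M+6 0.3081, M+8 0.1498, M+10 0.0292 → M+4 is the base peak.
P(M+4) = C(5,2) × 0.50690^3 × 0.49310^2 = 10 × 0.13024674 × 0.24314761 = 0.316692 (base)
P(M+6) = C(5,3) × 0.50690^2 × 0.49310^3 = 10 × 0.25694761 × 0.11989609 = 0.308070
Relative intensity = 0.308070 / 0.316692 × 100 = 97.3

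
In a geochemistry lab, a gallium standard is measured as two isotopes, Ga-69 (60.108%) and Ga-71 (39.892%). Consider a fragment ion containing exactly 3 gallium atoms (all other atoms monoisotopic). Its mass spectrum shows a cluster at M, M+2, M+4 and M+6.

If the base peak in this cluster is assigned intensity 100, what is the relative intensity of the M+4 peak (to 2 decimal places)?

Term probabilities: M 0.2172, M+2 0.4324, M+4 0.2870, M+6 0.0635. Base peak = M+2.
P(M+2) = C(3,1) × 0.60108^2 × 0.39892^1 = 3 × 0.36129717 × 0.39892 = 0.432386 (base)
P(M+4) = C(3,2) × 0.60108^1 × 0.39892^2 = 3 × 0.60108 × 0.15913717 = 0.286963
Relative intensity = 0.286963 / 0.432386 × 100 = 66.37

66.37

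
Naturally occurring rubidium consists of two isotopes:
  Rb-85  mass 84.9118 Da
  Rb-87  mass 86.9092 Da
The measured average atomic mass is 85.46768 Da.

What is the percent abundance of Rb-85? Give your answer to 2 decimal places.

72.17%

Let x be the fractional abundance of Rb-85; then Rb-87 has abundance 1 − x.
84.9118·x + 86.9092·(1 − x) = 85.46768
(84.9118 − 86.9092)·x = 85.46768 − 86.9092
x = -1.44152 / -1.9974 = 0.72170 → 72.17% Rb-85, 27.83% Rb-87.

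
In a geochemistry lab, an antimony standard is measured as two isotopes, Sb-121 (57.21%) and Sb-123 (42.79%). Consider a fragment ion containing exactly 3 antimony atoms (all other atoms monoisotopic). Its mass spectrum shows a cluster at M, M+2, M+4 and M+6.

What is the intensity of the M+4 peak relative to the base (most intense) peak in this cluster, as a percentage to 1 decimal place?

Term probabilities: M 0.1872, M+2 0.4202, M+4 0.3143, M+6 0.0783. Base peak = M+2.
P(M+2) = C(3,1) × 0.5721^2 × 0.4279^1 = 3 × 0.32729841 × 0.4279 = 0.420153 (base)
P(M+4) = C(3,2) × 0.5721^1 × 0.4279^2 = 3 × 0.5721 × 0.18309841 = 0.314252
Relative intensity = 0.314252 / 0.420153 × 100 = 74.8

74.8%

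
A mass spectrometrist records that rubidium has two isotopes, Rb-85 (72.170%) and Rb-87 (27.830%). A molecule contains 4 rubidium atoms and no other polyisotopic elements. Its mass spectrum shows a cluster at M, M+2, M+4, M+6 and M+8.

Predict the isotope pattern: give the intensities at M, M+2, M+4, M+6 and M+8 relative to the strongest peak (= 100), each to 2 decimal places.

64.83 : 100.00 : 57.84 : 14.87 : 1.43

Each Rb atom is independently Rb-85 (p = 0.72170) or Rb-87 (q = 0.27830); the cluster is the binomial expansion (p + q)^4.
P(M) = 0.72170^4 = 0.271286
P(M+2) = 4 × 0.72170^3 × 0.27830^1 = 0.418450
P(M+4) = 6 × 0.72170^2 × 0.27830^2 = 0.242042
P(M+6) = 4 × 0.72170^1 × 0.27830^3 = 0.062224
P(M+8) = 0.27830^4 = 0.005999
The M+2 peak is largest (0.418450); scaling to 100 gives 64.83 : 100.00 : 57.84 : 14.87 : 1.43.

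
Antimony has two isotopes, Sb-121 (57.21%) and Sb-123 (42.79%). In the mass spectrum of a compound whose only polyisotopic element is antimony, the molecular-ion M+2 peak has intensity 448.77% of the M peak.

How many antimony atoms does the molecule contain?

6

With n Sb atoms, P(M+2)/P(M) = C(n,1)·p^(n−1)q / p^n = n·q/p = n · 0.4279/0.5721.
n = 4.4877 × 0.5721/0.4279 = 6.00 ≈ 6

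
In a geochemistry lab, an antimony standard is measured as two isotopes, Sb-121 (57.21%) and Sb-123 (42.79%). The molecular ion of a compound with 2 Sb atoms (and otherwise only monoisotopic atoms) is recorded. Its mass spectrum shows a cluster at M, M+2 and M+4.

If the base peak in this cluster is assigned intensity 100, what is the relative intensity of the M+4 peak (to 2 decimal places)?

Term probabilities: M 0.3273, M+2 0.4896, M+4 0.1831. Base peak = M+2.
P(M+2) = C(2,1) × 0.5721^1 × 0.4279^1 = 2 × 0.5721 × 0.4279 = 0.489603 (base)
P(M+4) = C(2,2) × 0.5721^0 × 0.4279^2 = 1 × 1.0000 × 0.18309841 = 0.183098
Relative intensity = 0.183098 / 0.489603 × 100 = 37.40

37.40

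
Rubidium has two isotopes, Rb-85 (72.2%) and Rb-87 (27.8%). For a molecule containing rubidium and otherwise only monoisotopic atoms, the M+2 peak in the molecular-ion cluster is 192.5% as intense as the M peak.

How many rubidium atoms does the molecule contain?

5

The M+2/M ratio from n Rb atoms is n · q/p = n · 0.278/0.722.
n = 1.925 × 0.722/0.278 = 5.00 ≈ 5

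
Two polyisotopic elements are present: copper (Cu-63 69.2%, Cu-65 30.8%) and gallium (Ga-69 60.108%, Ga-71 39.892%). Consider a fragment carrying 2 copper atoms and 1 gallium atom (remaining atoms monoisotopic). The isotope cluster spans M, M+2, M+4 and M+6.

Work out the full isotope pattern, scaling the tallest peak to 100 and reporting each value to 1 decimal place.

64.4 : 100.0 : 50.8 : 8.5

Copper pattern (n=2): 0.478864 : 0.426272 : 0.094864
Gallium pattern (n=1): 0.60108 : 0.39892
Convolve the two distributions (both contribute in 2-u steps):
  M: 0.478864×0.60108 = 0.287836
  M+2: 0.478864×0.39892 + 0.426272×0.60108 = 0.447252
  M+4: 0.426272×0.39892 + 0.094864×0.60108 = 0.227069
  M+6: 0.094864×0.39892 = 0.037843
Scale to base peak (0.447252) = 100: 64.4 : 100.0 : 50.8 : 8.5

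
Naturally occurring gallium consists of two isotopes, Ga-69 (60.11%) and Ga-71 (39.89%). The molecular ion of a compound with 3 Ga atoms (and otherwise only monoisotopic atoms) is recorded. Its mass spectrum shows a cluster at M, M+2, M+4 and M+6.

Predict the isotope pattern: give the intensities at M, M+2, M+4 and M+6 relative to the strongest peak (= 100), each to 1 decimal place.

50.2 : 100.0 : 66.4 : 14.7

The 3 Ga atoms are independent, so intensities follow the terms of (0.6011 + 0.3989)^3.
P(M) = 0.6011^3 = 0.217190
P(M+2) = 3 × 0.6011^2 × 0.3989^1 = 0.432393
P(M+4) = 3 × 0.6011^1 × 0.3989^2 = 0.286943
P(M+6) = 0.3989^3 = 0.063473
The M+2 peak is largest (0.432393); scaling to 100 gives 50.2 : 100.0 : 66.4 : 14.7.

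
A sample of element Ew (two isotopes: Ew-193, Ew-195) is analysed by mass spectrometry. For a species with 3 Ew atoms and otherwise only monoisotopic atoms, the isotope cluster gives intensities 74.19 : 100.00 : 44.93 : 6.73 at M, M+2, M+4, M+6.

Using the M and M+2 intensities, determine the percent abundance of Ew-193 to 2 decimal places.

Let p = fractional abundance of Ew-193. I(M+2)/I(M) = [C(3,1)·p^2·(1−p)] / p^3 = 3·(1−p)/p = 100.00/74.19 = 1.3479
(1−p)/p = 1.3479/3 = 0.4493  ⇒  p = 1/(1 + 0.4493) = 0.6900
Ew-193: 69.00%, Ew-195: 31.00%.

69.00%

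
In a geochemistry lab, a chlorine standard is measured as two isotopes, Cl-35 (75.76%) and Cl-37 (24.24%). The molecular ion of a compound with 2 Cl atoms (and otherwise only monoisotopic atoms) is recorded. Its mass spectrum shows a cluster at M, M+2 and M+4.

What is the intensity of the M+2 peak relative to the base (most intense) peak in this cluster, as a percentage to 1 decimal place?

64.0%

Binomial terms of (0.7576 + 0.2424)^2: M 0.5740, M+2 0.3673, M+4 0.0588 → M is the base peak.
P(M) = C(2,0) × 0.7576^2 × 0.2424^0 = 1 × 0.57395776 × 1.0000 = 0.573958 (base)
P(M+2) = C(2,1) × 0.7576^1 × 0.2424^1 = 2 × 0.7576 × 0.2424 = 0.367284
Relative intensity = 0.367284 / 0.573958 × 100 = 64.0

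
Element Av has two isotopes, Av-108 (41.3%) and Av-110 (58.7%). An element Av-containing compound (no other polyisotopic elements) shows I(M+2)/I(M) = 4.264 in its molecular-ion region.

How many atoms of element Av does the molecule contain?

3

The M+2/M ratio from n Av atoms is n · q/p = n · 0.587/0.413.
n = 4.264 × 0.413/0.587 = 3.00 ≈ 3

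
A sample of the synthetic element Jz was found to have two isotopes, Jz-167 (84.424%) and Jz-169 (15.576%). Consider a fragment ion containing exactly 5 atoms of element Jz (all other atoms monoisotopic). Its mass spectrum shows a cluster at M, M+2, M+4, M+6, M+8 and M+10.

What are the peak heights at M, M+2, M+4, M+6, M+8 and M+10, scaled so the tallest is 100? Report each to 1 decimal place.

Expanding (0.84424 + 0.15576)^5:
P(M) = 0.84424^5 = 0.428874
P(M+2) = 5 × 0.84424^4 × 0.15576^1 = 0.395630
P(M+4) = 10 × 0.84424^3 × 0.15576^2 = 0.145985
P(M+6) = 10 × 0.84424^2 × 0.15576^3 = 0.026934
P(M+8) = 5 × 0.84424^1 × 0.15576^4 = 0.002485
P(M+10) = 0.15576^5 = 0.000092
The M peak is largest (0.428874); scaling to 100 gives 100.0 : 92.2 : 34.0 : 6.3 : 0.6 : 0.0.

100.0 : 92.2 : 34.0 : 6.3 : 0.6 : 0.0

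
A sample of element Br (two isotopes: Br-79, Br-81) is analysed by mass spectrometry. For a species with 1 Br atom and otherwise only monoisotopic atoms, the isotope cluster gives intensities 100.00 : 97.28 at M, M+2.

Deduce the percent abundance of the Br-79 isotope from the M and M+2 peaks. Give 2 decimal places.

50.69%

Write p for the Br-79 fraction. I(M+2)/I(M) = [C(1,1)·p^0·(1−p)] / p^1 = 1·(1−p)/p = 97.28/100.00 = 0.9728
(1−p)/p = 0.9728/1 = 0.9728  ⇒  p = 1/(1 + 0.9728) = 0.5069
Br-79: 50.69%, Br-81: 49.31%.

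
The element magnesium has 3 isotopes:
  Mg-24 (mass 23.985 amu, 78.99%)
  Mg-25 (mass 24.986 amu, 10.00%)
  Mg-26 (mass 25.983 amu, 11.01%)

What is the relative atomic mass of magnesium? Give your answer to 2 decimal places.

24.31 amu

Ar = Σ fᵢ·mᵢ = 0.7899 × 23.985 + 0.1000 × 24.986 + 0.1101 × 25.983
= 18.9458 + 2.4986 + 2.8607 = 24.3051 amu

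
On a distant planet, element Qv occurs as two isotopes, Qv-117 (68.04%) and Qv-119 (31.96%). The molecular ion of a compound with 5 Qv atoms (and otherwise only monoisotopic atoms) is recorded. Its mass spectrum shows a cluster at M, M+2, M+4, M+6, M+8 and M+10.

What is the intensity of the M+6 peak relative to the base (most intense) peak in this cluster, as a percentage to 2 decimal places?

44.13%

Binomial terms of (0.6804 + 0.3196)^5: M 0.1458, M+2 0.3425, M+4 0.3217, M+6 0.1511, M+8 0.0355, M+10 0.0033 → M+2 is the base peak.
P(M+2) = C(5,1) × 0.6804^4 × 0.3196^1 = 5 × 0.2143173 × 0.3196 = 0.342479 (base)
P(M+6) = C(5,3) × 0.6804^2 × 0.3196^3 = 10 × 0.46294416 × 0.03264527 = 0.151129
Relative intensity = 0.151129 / 0.342479 × 100 = 44.13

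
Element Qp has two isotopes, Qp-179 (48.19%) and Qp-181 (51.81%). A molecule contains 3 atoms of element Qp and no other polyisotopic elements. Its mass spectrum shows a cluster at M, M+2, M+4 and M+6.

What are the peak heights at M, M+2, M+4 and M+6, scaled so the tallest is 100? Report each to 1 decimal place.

28.8 : 93.0 : 100.0 : 35.8

Expanding (0.4819 + 0.5181)^3:
P(M) = 0.4819^3 = 0.111910
P(M+2) = 3 × 0.4819^2 × 0.5181^1 = 0.360951
P(M+4) = 3 × 0.4819^1 × 0.5181^2 = 0.388066
P(M+6) = 0.5181^3 = 0.139072
The M+4 peak is largest (0.388066); scaling to 100 gives 28.8 : 93.0 : 100.0 : 35.8.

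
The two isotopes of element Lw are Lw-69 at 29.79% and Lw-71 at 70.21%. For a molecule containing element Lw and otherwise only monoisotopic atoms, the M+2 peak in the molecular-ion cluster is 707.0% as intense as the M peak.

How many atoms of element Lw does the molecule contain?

With n Lw atoms, P(M+2)/P(M) = C(n,1)·p^(n−1)q / p^n = n·q/p = n · 0.7021/0.2979.
n = 7.070 × 0.2979/0.7021 = 3.00 ≈ 3

3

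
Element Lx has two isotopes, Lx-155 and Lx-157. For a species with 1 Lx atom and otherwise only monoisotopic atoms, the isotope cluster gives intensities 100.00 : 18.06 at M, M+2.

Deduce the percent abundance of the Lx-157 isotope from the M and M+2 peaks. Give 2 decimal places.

15.30%

Let p = fractional abundance of Lx-155. I(M+2)/I(M) = [C(1,1)·p^0·(1−p)] / p^1 = 1·(1−p)/p = 18.06/100.00 = 0.1806
(1−p)/p = 0.1806/1 = 0.1806  ⇒  p = 1/(1 + 0.1806) = 0.8470
Lx-155: 84.70%, Lx-157: 15.30%.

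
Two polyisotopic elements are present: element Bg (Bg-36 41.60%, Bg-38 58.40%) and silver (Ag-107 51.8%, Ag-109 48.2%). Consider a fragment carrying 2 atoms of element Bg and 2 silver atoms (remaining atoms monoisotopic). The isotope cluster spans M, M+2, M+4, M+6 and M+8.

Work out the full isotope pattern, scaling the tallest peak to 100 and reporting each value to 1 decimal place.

Element Bg pattern (n=2): 0.173056 : 0.485888 : 0.341056
Silver pattern (n=2): 0.268324 : 0.499352 : 0.232324
Convolve the two distributions (both contribute in 2-u steps):
  M: 0.173056×0.268324 = 0.046435
  M+2: 0.173056×0.499352 + 0.485888×0.268324 = 0.216791
  M+4: 0.173056×0.232324 + 0.485888×0.499352 + 0.341056×0.268324 = 0.374348
  M+6: 0.485888×0.232324 + 0.341056×0.499352 = 0.283190
  M+8: 0.341056×0.232324 = 0.079235
Scale to base peak (0.374348) = 100: 12.4 : 57.9 : 100.0 : 75.6 : 21.2

12.4 : 57.9 : 100.0 : 75.6 : 21.2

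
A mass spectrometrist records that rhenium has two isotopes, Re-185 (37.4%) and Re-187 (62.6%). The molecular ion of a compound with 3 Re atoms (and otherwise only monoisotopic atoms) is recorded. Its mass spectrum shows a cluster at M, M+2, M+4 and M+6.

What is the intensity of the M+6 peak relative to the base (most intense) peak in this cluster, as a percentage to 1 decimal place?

55.8%

(0.374 + 0.626)^3 gives M 0.0523, M+2 0.2627, M+4 0.4397, M+6 0.2453; the largest is M+4.
P(M+4) = C(3,2) × 0.374^1 × 0.626^2 = 3 × 0.3740 × 0.391876 = 0.439685 (base)
P(M+6) = C(3,3) × 0.374^0 × 0.626^3 = 1 × 1.0000 × 0.24531438 = 0.245314
Relative intensity = 0.245314 / 0.439685 × 100 = 55.8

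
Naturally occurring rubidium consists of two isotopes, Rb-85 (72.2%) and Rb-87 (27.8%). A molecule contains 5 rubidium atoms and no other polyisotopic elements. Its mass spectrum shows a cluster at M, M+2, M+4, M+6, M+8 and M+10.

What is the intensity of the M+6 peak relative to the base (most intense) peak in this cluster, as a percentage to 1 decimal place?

29.7%

Binomial terms of (0.722 + 0.278)^5: M 0.1962, M+2 0.3777, M+4 0.2909, M+6 0.1120, M+8 0.0216, M+10 0.0017 → M+2 is the base peak.
P(M+2) = C(5,1) × 0.722^4 × 0.278^1 = 5 × 0.27173701 × 0.2780 = 0.377714 (base)
P(M+6) = C(5,3) × 0.722^2 × 0.278^3 = 10 × 0.521284 × 0.02148495 = 0.111998
Relative intensity = 0.111998 / 0.377714 × 100 = 29.7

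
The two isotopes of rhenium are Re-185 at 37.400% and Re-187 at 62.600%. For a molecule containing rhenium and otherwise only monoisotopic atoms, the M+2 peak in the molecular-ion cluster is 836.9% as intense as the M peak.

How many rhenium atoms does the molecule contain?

5

With n Re atoms, P(M+2)/P(M) = C(n,1)·p^(n−1)q / p^n = n·q/p = n · 0.62600/0.37400.
n = 8.369 × 0.37400/0.62600 = 5.00 ≈ 5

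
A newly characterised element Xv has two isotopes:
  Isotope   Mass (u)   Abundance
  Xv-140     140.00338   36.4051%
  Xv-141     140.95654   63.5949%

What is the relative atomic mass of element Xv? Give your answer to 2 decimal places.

Average mass = Σ (abundance × isotope mass) = 0.364051 × 140.00338 + 0.635949 × 140.95654
= 50.968370 + 89.641171 = 140.609541 u

140.61 u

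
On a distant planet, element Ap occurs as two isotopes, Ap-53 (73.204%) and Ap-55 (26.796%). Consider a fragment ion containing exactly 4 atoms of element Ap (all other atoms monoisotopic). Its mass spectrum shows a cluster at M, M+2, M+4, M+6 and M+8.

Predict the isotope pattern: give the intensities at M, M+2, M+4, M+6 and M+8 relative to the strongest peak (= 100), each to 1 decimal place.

68.3 : 100.0 : 54.9 : 13.4 : 1.2

Each Ap atom is independently Ap-53 (p = 0.73204) or Ap-55 (q = 0.26796); the cluster is the binomial expansion (p + q)^4.
P(M) = 0.73204^4 = 0.287170
P(M+2) = 4 × 0.73204^3 × 0.26796^1 = 0.420469
P(M+4) = 6 × 0.73204^2 × 0.26796^2 = 0.230866
P(M+6) = 4 × 0.73204^1 × 0.26796^3 = 0.056338
P(M+8) = 0.26796^4 = 0.005156
The M+2 peak is largest (0.420469); scaling to 100 gives 68.3 : 100.0 : 54.9 : 13.4 : 1.2.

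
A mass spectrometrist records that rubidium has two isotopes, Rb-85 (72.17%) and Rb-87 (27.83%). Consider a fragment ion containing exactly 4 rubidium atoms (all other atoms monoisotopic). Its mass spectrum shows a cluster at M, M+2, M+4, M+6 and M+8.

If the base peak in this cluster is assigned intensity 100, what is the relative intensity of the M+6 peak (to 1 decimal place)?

14.9

(0.7217 + 0.2783)^4 gives M 0.2713, M+2 0.4184, M+4 0.2420, M+6 0.0622, M+8 0.0060; the largest is M+2.
P(M+2) = C(4,1) × 0.7217^3 × 0.2783^1 = 4 × 0.37589809 × 0.2783 = 0.418450 (base)
P(M+6) = C(4,3) × 0.7217^1 × 0.2783^3 = 4 × 0.7217 × 0.02155458 = 0.062224
Relative intensity = 0.062224 / 0.418450 × 100 = 14.9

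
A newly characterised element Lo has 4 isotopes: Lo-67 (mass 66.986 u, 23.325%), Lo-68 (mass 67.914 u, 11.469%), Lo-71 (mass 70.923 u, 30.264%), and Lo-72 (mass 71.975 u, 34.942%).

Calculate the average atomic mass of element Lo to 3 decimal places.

70.027 u

The abundance-weighted mean is 0.23325 × 66.986 + 0.11469 × 67.914 + 0.30264 × 70.923 + 0.34942 × 71.975
= 15.6245 + 7.7891 + 21.4641 + 25.1495 = 70.0272 u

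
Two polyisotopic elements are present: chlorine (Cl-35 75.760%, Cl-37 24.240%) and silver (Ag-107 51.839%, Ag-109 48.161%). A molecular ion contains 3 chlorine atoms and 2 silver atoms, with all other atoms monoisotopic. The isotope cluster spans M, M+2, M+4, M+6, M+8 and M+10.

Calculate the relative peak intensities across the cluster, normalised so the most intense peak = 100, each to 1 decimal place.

Chlorine pattern (n=3): 0.4348304 : 0.41738208 : 0.13354464 : 0.01424288
Silver pattern (n=2): 0.26872819 : 0.49932362 : 0.23194819
Convolve the two distributions (both contribute in 2-u steps):
  M: 0.4348304×0.26872819 = 0.116851
  M+2: 0.4348304×0.49932362 + 0.41738208×0.26872819 = 0.329283
  M+4: 0.4348304×0.23194819 + 0.41738208×0.49932362 + 0.13354464×0.26872819 = 0.345154
  M+6: 0.41738208×0.23194819 + 0.13354464×0.49932362 + 0.01424288×0.26872819 = 0.167320
  M+8: 0.13354464×0.23194819 + 0.01424288×0.49932362 = 0.038087
  M+10: 0.01424288×0.23194819 = 0.003304
Scale to base peak (0.345154) = 100: 33.9 : 95.4 : 100.0 : 48.5 : 11.0 : 1.0

33.9 : 95.4 : 100.0 : 48.5 : 11.0 : 1.0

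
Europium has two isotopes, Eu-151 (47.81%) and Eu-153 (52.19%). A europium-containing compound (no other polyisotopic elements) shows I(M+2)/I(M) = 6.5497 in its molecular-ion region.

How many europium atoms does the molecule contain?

6

With n Eu atoms, P(M+2)/P(M) = C(n,1)·p^(n−1)q / p^n = n·q/p = n · 0.5219/0.4781.
n = 6.5497 × 0.4781/0.5219 = 6.00 ≈ 6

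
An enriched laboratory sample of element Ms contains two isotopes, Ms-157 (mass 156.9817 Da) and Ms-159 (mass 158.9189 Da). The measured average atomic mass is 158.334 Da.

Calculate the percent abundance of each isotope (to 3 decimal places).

Let x be the fractional abundance of Ms-157; then Ms-159 has abundance 1 − x.
156.9817·x + 158.9189·(1 − x) = 158.334
(156.9817 − 158.9189)·x = 158.334 − 158.9189
x = -0.5849 / -1.9372 = 0.30193 → 30.193% Ms-157, 69.807% Ms-159.

Ms-157: 30.193%, Ms-159: 69.807%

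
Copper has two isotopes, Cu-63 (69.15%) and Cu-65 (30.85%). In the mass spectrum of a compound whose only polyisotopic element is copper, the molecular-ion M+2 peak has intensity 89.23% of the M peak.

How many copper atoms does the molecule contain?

With n Cu atoms, P(M+2)/P(M) = C(n,1)·p^(n−1)q / p^n = n·q/p = n · 0.3085/0.6915.
n = 0.8923 × 0.6915/0.3085 = 2.00 ≈ 2

2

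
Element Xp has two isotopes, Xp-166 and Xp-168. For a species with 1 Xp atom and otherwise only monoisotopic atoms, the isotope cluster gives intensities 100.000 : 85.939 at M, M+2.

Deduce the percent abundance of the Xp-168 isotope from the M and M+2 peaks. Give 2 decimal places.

46.22%

Write p for the Xp-166 fraction. I(M+2)/I(M) = [C(1,1)·p^0·(1−p)] / p^1 = 1·(1−p)/p = 85.939/100.000 = 0.8594
(1−p)/p = 0.8594/1 = 0.8594  ⇒  p = 1/(1 + 0.8594) = 0.5378
Xp-166: 53.78%, Xp-168: 46.22%.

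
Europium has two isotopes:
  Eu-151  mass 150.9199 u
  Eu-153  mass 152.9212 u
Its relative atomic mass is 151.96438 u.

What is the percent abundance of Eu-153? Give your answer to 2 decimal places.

Writing the weighted mean with unknown fraction x of Eu-151:
150.9199·x + 152.9212·(1 − x) = 151.96438
(150.9199 − 152.9212)·x = 151.96438 − 152.9212
x = -0.95682 / -2.0013 = 0.47810 → 47.81% Eu-151, 52.19% Eu-153.

52.19%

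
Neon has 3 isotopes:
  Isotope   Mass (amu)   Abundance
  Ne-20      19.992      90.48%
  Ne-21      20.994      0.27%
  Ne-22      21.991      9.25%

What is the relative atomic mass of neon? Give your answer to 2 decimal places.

Weight each isotope mass by its fractional abundance: 0.9048 × 19.992 + 0.0027 × 20.994 + 0.0925 × 21.991
= 18.0888 + 0.0567 + 2.0342 = 20.1797 amu

20.18 amu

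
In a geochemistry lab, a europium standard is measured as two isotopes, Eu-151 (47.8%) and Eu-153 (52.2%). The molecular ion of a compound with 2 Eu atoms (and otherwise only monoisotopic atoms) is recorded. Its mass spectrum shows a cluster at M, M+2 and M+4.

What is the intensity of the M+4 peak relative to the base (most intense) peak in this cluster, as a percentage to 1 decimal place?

54.6%

(0.478 + 0.522)^2 gives M 0.2285, M+2 0.4990, M+4 0.2725; the largest is M+2.
P(M+2) = C(2,1) × 0.478^1 × 0.522^1 = 2 × 0.4780 × 0.5220 = 0.499032 (base)
P(M+4) = C(2,2) × 0.478^0 × 0.522^2 = 1 × 1.0000 × 0.272484 = 0.272484
Relative intensity = 0.272484 / 0.499032 × 100 = 54.6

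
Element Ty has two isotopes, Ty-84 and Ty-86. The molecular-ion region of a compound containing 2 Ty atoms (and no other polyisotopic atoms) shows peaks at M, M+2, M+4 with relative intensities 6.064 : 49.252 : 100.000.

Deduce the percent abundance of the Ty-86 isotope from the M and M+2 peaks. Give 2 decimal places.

Write p for the Ty-84 fraction. I(M+2)/I(M) = [C(2,1)·p^1·(1−p)] / p^2 = 2·(1−p)/p = 49.252/6.064 = 8.1220
(1−p)/p = 8.1220/2 = 4.0610  ⇒  p = 1/(1 + 4.0610) = 0.1976
Ty-84: 19.76%, Ty-86: 80.24%.

80.24%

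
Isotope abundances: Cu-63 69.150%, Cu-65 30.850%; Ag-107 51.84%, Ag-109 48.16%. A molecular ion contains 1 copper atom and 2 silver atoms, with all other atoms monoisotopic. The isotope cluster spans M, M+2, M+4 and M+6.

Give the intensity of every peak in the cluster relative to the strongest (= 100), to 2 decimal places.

Copper pattern (n=1): 0.6915 : 0.3085
Silver pattern (n=2): 0.26873856 : 0.49932288 : 0.23193856
Convolve the two distributions (both contribute in 2-u steps):
  M: 0.6915×0.26873856 = 0.185833
  M+2: 0.6915×0.49932288 + 0.3085×0.26873856 = 0.428188
  M+4: 0.6915×0.23193856 + 0.3085×0.49932288 = 0.314427
  M+6: 0.3085×0.23193856 = 0.071553
Scale to base peak (0.428188) = 100: 43.40 : 100.00 : 73.43 : 16.71

43.40 : 100.00 : 73.43 : 16.71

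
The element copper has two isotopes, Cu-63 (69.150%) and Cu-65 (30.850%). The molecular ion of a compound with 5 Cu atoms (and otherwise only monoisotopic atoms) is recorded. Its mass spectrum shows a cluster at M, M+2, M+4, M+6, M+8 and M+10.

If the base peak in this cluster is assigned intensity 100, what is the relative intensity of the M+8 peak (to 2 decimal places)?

8.88

(0.69150 + 0.30850)^5 gives M 0.1581, M+2 0.3527, M+4 0.3147, M+6 0.1404, M+8 0.0313, M+10 0.0028; the largest is M+2.
P(M+2) = C(5,1) × 0.69150^4 × 0.30850^1 = 5 × 0.2286487 × 0.3085 = 0.352691 (base)
P(M+8) = C(5,4) × 0.69150^1 × 0.30850^4 = 5 × 0.6915 × 0.00905776 = 0.031317
Relative intensity = 0.031317 / 0.352691 × 100 = 8.88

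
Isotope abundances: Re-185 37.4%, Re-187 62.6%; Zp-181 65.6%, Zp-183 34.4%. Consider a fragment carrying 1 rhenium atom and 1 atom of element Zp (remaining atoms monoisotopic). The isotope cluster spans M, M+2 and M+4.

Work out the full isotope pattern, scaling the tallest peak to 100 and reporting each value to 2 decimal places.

45.49 : 100.00 : 39.93

Rhenium pattern (n=1): 0.3740 : 0.6260
Element Zp pattern (n=1): 0.6560 : 0.3440
Convolve the two distributions (both contribute in 2-u steps):
  M: 0.3740×0.6560 = 0.245344
  M+2: 0.3740×0.3440 + 0.6260×0.6560 = 0.539312
  M+4: 0.6260×0.3440 = 0.215344
Scale to base peak (0.539312) = 100: 45.49 : 100.00 : 39.93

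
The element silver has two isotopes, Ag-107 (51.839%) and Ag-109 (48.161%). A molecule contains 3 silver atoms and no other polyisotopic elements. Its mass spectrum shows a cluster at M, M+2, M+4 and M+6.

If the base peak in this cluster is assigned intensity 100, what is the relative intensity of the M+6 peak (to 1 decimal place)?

28.8

Term probabilities: M 0.1393, M+2 0.3883, M+4 0.3607, M+6 0.1117. Base peak = M+2.
P(M+2) = C(3,1) × 0.51839^2 × 0.48161^1 = 3 × 0.26872819 × 0.48161 = 0.388267 (base)
P(M+6) = C(3,3) × 0.51839^0 × 0.48161^3 = 1 × 1.0000 × 0.11170857 = 0.111709
Relative intensity = 0.111709 / 0.388267 × 100 = 28.8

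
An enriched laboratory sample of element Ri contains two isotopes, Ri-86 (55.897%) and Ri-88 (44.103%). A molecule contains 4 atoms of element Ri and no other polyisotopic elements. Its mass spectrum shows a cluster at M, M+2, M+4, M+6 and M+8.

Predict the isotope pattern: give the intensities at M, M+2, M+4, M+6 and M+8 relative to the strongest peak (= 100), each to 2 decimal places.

26.77 : 84.49 : 100.00 : 52.60 : 10.38

The 4 Ri atoms are independent, so intensities follow the terms of (0.55897 + 0.44103)^4.
P(M) = 0.55897^4 = 0.097623
P(M+2) = 4 × 0.55897^3 × 0.44103^1 = 0.308101
P(M+4) = 6 × 0.55897^2 × 0.44103^2 = 0.364640
P(M+6) = 4 × 0.55897^1 × 0.44103^3 = 0.191802
P(M+8) = 0.44103^4 = 0.037833
The M+4 peak is largest (0.364640); scaling to 100 gives 26.77 : 84.49 : 100.00 : 52.60 : 10.38.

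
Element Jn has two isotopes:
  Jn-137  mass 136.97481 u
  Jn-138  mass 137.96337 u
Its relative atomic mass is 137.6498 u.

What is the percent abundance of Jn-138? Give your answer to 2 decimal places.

Let x be the fractional abundance of Jn-137; then Jn-138 has abundance 1 − x.
136.97481·x + 137.96337·(1 − x) = 137.6498
(136.97481 − 137.96337)·x = 137.6498 − 137.96337
x = -0.31357 / -0.98856 = 0.31720 → 31.72% Jn-137, 68.28% Jn-138.

68.28%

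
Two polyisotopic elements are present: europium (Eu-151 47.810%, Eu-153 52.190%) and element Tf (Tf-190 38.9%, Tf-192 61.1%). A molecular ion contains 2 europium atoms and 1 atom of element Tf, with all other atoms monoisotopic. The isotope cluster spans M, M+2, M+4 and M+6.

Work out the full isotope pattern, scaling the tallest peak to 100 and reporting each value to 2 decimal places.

21.64 : 81.24 : 100.00 : 40.51

Europium pattern (n=2): 0.22857961 : 0.49904078 : 0.27237961
Element Tf pattern (n=1): 0.3890 : 0.6110
Convolve the two distributions (both contribute in 2-u steps):
  M: 0.22857961×0.3890 = 0.088917
  M+2: 0.22857961×0.6110 + 0.49904078×0.3890 = 0.333789
  M+4: 0.49904078×0.6110 + 0.27237961×0.3890 = 0.410870
  M+6: 0.27237961×0.6110 = 0.166424
Scale to base peak (0.410870) = 100: 21.64 : 81.24 : 100.00 : 40.51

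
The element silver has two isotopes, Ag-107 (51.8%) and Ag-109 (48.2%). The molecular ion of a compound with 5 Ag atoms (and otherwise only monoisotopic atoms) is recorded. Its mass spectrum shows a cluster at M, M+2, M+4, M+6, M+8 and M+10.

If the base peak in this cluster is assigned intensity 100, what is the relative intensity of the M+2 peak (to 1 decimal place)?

53.7

Binomial terms of (0.518 + 0.482)^5: M 0.0373, M+2 0.1735, M+4 0.3229, M+6 0.3005, M+8 0.1398, M+10 0.0260 → M+4 is the base peak.
P(M+4) = C(5,2) × 0.518^3 × 0.482^2 = 10 × 0.13899183 × 0.232324 = 0.322911 (base)
P(M+2) = C(5,1) × 0.518^4 × 0.482^1 = 5 × 0.07199777 × 0.4820 = 0.173515
Relative intensity = 0.173515 / 0.322911 × 100 = 53.7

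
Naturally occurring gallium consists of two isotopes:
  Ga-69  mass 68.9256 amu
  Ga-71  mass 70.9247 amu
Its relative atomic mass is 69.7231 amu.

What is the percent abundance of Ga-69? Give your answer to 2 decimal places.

Writing the weighted mean with unknown fraction x of Ga-69:
68.9256·x + 70.9247·(1 − x) = 69.7231
(68.9256 − 70.9247)·x = 69.7231 − 70.9247
x = -1.2016 / -1.9991 = 0.60107 → 60.11% Ga-69, 39.89% Ga-71.

60.11%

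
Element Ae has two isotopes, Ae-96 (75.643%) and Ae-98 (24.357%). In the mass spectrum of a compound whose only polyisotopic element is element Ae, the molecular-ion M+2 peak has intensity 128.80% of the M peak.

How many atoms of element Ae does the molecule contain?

4

The M+2/M ratio from n Ae atoms is n · q/p = n · 0.24357/0.75643.
n = 1.2880 × 0.75643/0.24357 = 4.00 ≈ 4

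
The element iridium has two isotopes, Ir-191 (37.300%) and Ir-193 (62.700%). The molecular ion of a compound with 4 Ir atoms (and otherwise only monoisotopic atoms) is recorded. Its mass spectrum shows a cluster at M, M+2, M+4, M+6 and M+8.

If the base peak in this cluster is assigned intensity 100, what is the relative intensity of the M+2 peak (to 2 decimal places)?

(0.37300 + 0.62700)^4 gives M 0.0194, M+2 0.1302, M+4 0.3282, M+6 0.3678, M+8 0.1546; the largest is M+6.
P(M+6) = C(4,3) × 0.37300^1 × 0.62700^3 = 4 × 0.3730 × 0.24649188 = 0.367766 (base)
P(M+2) = C(4,1) × 0.37300^3 × 0.62700^1 = 4 × 0.05189512 × 0.6270 = 0.130153
Relative intensity = 0.130153 / 0.367766 × 100 = 35.39

35.39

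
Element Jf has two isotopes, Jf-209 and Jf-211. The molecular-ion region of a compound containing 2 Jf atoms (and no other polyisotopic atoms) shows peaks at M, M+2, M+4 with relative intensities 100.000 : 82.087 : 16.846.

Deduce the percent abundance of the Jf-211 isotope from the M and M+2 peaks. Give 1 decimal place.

Let p = fractional abundance of Jf-209. I(M+2)/I(M) = [C(2,1)·p^1·(1−p)] / p^2 = 2·(1−p)/p = 82.087/100.000 = 0.8209
(1−p)/p = 0.8209/2 = 0.4104  ⇒  p = 1/(1 + 0.4104) = 0.7090
Jf-209: 70.9%, Jf-211: 29.1%.

29.1%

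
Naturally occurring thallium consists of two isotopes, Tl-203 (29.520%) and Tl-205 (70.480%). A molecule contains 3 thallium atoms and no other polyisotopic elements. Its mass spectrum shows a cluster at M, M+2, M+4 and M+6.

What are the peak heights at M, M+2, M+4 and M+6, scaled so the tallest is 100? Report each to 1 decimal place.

5.8 : 41.9 : 100.0 : 79.6

Each Tl atom is independently Tl-203 (p = 0.29520) or Tl-205 (q = 0.70480); the cluster is the binomial expansion (p + q)^3.
P(M) = 0.29520^3 = 0.025725
P(M+2) = 3 × 0.29520^2 × 0.70480^1 = 0.184255
P(M+4) = 3 × 0.29520^1 × 0.70480^2 = 0.439916
P(M+6) = 0.70480^3 = 0.350104
The M+4 peak is largest (0.439916); scaling to 100 gives 5.8 : 41.9 : 100.0 : 79.6.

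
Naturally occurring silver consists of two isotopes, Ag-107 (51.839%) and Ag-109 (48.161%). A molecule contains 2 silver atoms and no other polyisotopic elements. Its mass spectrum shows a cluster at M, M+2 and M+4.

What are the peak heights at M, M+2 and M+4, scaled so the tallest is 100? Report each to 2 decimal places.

Each Ag atom is independently Ag-107 (p = 0.51839) or Ag-109 (q = 0.48161); the cluster is the binomial expansion (p + q)^2.
P(M) = 0.51839^2 = 0.268728
P(M+2) = 2 × 0.51839^1 × 0.48161^1 = 0.499324
P(M+4) = 0.48161^2 = 0.231948
The M+2 peak is largest (0.499324); scaling to 100 gives 53.82 : 100.00 : 46.45.

53.82 : 100.00 : 46.45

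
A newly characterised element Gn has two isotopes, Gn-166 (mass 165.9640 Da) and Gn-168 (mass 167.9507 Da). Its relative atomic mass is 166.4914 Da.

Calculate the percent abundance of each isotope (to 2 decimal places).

Gn-166: 73.45%, Gn-168: 26.55%

With x = fraction of Gn-166 (so Gn-168 is 1 − x):
165.9640·x + 167.9507·(1 − x) = 166.4914
(165.9640 − 167.9507)·x = 166.4914 − 167.9507
x = -1.4593 / -1.9867 = 0.73453 → 73.45% Gn-166, 26.55% Gn-168.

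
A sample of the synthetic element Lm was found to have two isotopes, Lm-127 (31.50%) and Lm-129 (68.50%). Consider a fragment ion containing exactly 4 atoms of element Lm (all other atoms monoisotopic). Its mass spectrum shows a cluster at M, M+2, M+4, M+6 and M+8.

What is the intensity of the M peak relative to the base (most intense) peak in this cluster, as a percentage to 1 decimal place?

Term probabilities: M 0.0098, M+2 0.0856, M+4 0.2794, M+6 0.4050, M+8 0.2202. Base peak = M+6.
P(M+6) = C(4,3) × 0.3150^1 × 0.6850^3 = 4 × 0.3150 × 0.32141913 = 0.404988 (base)
P(M) = C(4,0) × 0.3150^4 × 0.6850^0 = 1 × 0.0098456 × 1.0000 = 0.009846
Relative intensity = 0.009846 / 0.404988 × 100 = 2.4

2.4%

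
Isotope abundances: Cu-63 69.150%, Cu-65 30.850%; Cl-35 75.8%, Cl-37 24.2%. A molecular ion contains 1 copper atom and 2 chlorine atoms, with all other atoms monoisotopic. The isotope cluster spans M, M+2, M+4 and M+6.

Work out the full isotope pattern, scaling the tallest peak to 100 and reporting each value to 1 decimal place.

92.2 : 100.0 : 35.7 : 4.2

Copper pattern (n=1): 0.6915 : 0.3085
Chlorine pattern (n=2): 0.574564 : 0.366872 : 0.058564
Convolve the two distributions (both contribute in 2-u steps):
  M: 0.6915×0.574564 = 0.397311
  M+2: 0.6915×0.366872 + 0.3085×0.574564 = 0.430945
  M+4: 0.6915×0.058564 + 0.3085×0.366872 = 0.153677
  M+6: 0.3085×0.058564 = 0.018067
Scale to base peak (0.430945) = 100: 92.2 : 100.0 : 35.7 : 4.2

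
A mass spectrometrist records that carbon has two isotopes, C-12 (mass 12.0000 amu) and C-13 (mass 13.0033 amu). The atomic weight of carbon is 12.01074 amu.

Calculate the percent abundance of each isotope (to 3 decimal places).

C-12: 98.930%, C-13: 1.070%

Let x be the fractional abundance of C-12; then C-13 has abundance 1 − x.
12.0000·x + 13.0033·(1 − x) = 12.01074
(12.0000 − 13.0033)·x = 12.01074 − 13.0033
x = -0.99256 / -1.0033 = 0.98930 → 98.930% C-12, 1.070% C-13.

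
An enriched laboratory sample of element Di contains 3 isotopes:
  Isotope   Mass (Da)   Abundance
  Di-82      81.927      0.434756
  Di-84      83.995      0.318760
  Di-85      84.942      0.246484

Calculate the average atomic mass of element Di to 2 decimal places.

Weight each isotope mass by its fractional abundance: 0.434756 × 81.927 + 0.318760 × 83.995 + 0.246484 × 84.942
= 35.6183 + 26.7742 + 20.9368 = 83.3293 Da

83.33 Da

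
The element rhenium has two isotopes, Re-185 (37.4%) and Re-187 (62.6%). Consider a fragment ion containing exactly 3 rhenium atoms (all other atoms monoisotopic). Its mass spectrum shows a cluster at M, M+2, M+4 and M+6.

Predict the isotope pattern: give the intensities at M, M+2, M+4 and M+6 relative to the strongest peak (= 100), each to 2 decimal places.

Each Re atom is independently Re-185 (p = 0.374) or Re-187 (q = 0.626); the cluster is the binomial expansion (p + q)^3.
P(M) = 0.374^3 = 0.052314
P(M+2) = 3 × 0.374^2 × 0.626^1 = 0.262687
P(M+4) = 3 × 0.374^1 × 0.626^2 = 0.439685
P(M+6) = 0.626^3 = 0.245314
The M+4 peak is largest (0.439685); scaling to 100 gives 11.90 : 59.74 : 100.00 : 55.79.

11.90 : 59.74 : 100.00 : 55.79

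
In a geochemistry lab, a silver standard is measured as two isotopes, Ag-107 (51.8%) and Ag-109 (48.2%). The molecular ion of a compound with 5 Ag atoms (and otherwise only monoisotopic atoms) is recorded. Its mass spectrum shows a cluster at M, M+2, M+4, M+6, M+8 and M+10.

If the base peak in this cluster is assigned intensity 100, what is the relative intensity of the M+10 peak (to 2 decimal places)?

Binomial terms of (0.518 + 0.482)^5: M 0.0373, M+2 0.1735, M+4 0.3229, M+6 0.3005, M+8 0.1398, M+10 0.0260 → M+4 is the base peak.
P(M+4) = C(5,2) × 0.518^3 × 0.482^2 = 10 × 0.13899183 × 0.232324 = 0.322911 (base)
P(M+10) = C(5,5) × 0.518^0 × 0.482^5 = 1 × 1.0000 × 0.02601568 = 0.026016
Relative intensity = 0.026016 / 0.322911 × 100 = 8.06

8.06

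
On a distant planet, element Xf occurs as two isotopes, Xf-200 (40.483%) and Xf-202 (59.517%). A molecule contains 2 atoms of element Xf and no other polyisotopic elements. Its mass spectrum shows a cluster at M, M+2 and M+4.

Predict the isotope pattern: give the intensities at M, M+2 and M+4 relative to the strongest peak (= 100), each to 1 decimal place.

The 2 Xf atoms are independent, so intensities follow the terms of (0.40483 + 0.59517)^2.
P(M) = 0.40483^2 = 0.163887
P(M+2) = 2 × 0.40483^1 × 0.59517^1 = 0.481885
P(M+4) = 0.59517^2 = 0.354227
The M+2 peak is largest (0.481885); scaling to 100 gives 34.0 : 100.0 : 73.5.

34.0 : 100.0 : 73.5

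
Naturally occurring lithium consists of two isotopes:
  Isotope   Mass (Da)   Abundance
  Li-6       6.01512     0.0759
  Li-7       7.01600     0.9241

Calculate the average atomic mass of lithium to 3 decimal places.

6.940 Da

Ar = Σ fᵢ·mᵢ = 0.0759 × 6.01512 + 0.9241 × 7.01600
= 0.456548 + 6.483486 = 6.940034 Da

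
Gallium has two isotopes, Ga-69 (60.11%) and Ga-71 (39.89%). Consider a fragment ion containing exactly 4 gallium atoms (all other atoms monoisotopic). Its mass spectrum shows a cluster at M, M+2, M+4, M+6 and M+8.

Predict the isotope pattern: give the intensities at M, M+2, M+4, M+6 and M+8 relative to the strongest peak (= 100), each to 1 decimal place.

37.7 : 100.0 : 99.5 : 44.0 : 7.3

The 4 Ga atoms are independent, so intensities follow the terms of (0.6011 + 0.3989)^4.
P(M) = 0.6011^4 = 0.130553
P(M+2) = 4 × 0.6011^3 × 0.3989^1 = 0.346549
P(M+4) = 6 × 0.6011^2 × 0.3989^2 = 0.344963
P(M+6) = 4 × 0.6011^1 × 0.3989^3 = 0.152616
P(M+8) = 0.3989^4 = 0.025320
The M+2 peak is largest (0.346549); scaling to 100 gives 37.7 : 100.0 : 99.5 : 44.0 : 7.3.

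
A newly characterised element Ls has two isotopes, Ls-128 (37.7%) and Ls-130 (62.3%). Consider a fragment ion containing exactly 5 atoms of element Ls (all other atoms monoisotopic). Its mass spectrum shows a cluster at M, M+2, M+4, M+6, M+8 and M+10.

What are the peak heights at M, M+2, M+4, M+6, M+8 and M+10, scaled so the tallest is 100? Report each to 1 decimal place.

Each Ls atom is independently Ls-128 (p = 0.377) or Ls-130 (q = 0.623); the cluster is the binomial expansion (p + q)^5.
P(M) = 0.377^5 = 0.007616
P(M+2) = 5 × 0.377^4 × 0.623^1 = 0.062925
P(M+4) = 10 × 0.377^3 × 0.623^2 = 0.207970
P(M+6) = 10 × 0.377^2 × 0.623^3 = 0.343674
P(M+8) = 5 × 0.377^1 × 0.623^4 = 0.283964
P(M+10) = 0.623^5 = 0.093851
The M+6 peak is largest (0.343674); scaling to 100 gives 2.2 : 18.3 : 60.5 : 100.0 : 82.6 : 27.3.

2.2 : 18.3 : 60.5 : 100.0 : 82.6 : 27.3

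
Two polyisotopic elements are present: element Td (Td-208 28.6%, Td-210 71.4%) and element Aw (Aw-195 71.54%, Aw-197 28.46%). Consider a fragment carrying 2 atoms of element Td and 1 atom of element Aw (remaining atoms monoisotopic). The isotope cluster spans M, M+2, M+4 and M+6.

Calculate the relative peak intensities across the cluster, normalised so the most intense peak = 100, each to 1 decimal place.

Element Td pattern (n=2): 0.081796 : 0.408408 : 0.509796
Element Aw pattern (n=1): 0.7154 : 0.2846
Convolve the two distributions (both contribute in 2-u steps):
  M: 0.081796×0.7154 = 0.058517
  M+2: 0.081796×0.2846 + 0.408408×0.7154 = 0.315454
  M+4: 0.408408×0.2846 + 0.509796×0.7154 = 0.480941
  M+6: 0.509796×0.2846 = 0.145088
Scale to base peak (0.480941) = 100: 12.2 : 65.6 : 100.0 : 30.2

12.2 : 65.6 : 100.0 : 30.2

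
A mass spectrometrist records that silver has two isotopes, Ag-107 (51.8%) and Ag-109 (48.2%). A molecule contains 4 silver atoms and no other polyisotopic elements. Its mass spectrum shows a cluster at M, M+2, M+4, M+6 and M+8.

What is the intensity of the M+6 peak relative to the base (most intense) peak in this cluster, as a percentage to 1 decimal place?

62.0%

Term probabilities: M 0.0720, M+2 0.2680, M+4 0.3740, M+6 0.2320, M+8 0.0540. Base peak = M+4.
P(M+4) = C(4,2) × 0.518^2 × 0.482^2 = 6 × 0.268324 × 0.232324 = 0.374029 (base)
P(M+6) = C(4,3) × 0.518^1 × 0.482^3 = 4 × 0.5180 × 0.11198017 = 0.232023
Relative intensity = 0.232023 / 0.374029 × 100 = 62.0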